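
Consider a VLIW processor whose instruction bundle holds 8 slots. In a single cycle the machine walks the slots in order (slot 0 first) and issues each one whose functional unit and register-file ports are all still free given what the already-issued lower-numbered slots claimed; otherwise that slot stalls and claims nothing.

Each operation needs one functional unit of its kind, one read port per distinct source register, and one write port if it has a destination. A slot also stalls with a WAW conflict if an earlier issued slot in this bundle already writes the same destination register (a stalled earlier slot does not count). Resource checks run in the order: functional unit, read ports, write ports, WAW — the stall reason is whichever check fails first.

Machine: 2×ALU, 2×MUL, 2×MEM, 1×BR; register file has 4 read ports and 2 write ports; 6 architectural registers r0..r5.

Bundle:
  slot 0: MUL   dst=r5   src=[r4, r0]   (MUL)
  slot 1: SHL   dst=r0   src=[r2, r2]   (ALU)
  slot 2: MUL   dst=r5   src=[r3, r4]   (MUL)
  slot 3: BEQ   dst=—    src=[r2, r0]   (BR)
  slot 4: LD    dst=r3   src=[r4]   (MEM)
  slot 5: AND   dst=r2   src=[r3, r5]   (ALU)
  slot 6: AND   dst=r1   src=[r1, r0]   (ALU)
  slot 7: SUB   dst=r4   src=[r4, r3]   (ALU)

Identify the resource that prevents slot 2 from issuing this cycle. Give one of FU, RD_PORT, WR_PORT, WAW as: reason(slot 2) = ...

reason(slot 2) = RD_PORT

#0 MUL src=r4,r0 dispatched  <A:2 Mu:1 Ld:2 B:1 rd:2 wr:1>
#1 ALU src=r2,r2 dispatched  <A:1 Mu:1 Ld:2 B:1 rd:1 wr:0>
#2 MUL src=r3,r4 held:RD_PORT  <A:1 Mu:1 Ld:2 B:1 rd:1 wr:0>
#3 BR src=r2,r0 held:RD_PORT  <A:1 Mu:1 Ld:2 B:1 rd:1 wr:0>
#4 MEM src=r4 held:WR_PORT  <A:1 Mu:1 Ld:2 B:1 rd:1 wr:0>
#5 ALU src=r3,r5 held:RD_PORT  <A:1 Mu:1 Ld:2 B:1 rd:1 wr:0>
#6 ALU src=r1,r0 held:RD_PORT  <A:1 Mu:1 Ld:2 B:1 rd:1 wr:0>
#7 ALU src=r4,r3 held:RD_PORT  <A:1 Mu:1 Ld:2 B:1 rd:1 wr:0>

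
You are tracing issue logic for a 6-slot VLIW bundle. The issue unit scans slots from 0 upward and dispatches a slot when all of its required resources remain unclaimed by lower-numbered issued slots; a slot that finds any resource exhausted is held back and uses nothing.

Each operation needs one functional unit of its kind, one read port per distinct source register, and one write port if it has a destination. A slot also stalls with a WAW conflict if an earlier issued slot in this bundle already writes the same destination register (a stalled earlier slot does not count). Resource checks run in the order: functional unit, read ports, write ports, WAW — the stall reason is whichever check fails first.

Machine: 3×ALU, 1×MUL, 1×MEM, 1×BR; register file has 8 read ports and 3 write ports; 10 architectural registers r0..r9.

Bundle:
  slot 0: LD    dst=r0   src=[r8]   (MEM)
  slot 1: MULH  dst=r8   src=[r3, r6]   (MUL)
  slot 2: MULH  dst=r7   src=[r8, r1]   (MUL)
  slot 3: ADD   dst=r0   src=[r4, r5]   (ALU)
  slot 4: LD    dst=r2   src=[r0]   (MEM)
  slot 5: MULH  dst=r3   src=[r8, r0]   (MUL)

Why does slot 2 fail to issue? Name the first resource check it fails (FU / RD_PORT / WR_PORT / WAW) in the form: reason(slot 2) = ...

#0 MEM src=r8 dispatched  <A:3 Mu:1 Ld:0 B:1 rd:7 wr:2>
#1 MUL src=r3,r6 dispatched  <A:3 Mu:0 Ld:0 B:1 rd:5 wr:1>
#2 MUL src=r8,r1 held:FU  <A:3 Mu:0 Ld:0 B:1 rd:5 wr:1>
#3 ALU src=r4,r5 held:WAW  <A:3 Mu:0 Ld:0 B:1 rd:5 wr:1>
#4 MEM src=r0 held:FU  <A:3 Mu:0 Ld:0 B:1 rd:5 wr:1>
#5 MUL src=r8,r0 held:FU  <A:3 Mu:0 Ld:0 B:1 rd:5 wr:1>

reason(slot 2) = FU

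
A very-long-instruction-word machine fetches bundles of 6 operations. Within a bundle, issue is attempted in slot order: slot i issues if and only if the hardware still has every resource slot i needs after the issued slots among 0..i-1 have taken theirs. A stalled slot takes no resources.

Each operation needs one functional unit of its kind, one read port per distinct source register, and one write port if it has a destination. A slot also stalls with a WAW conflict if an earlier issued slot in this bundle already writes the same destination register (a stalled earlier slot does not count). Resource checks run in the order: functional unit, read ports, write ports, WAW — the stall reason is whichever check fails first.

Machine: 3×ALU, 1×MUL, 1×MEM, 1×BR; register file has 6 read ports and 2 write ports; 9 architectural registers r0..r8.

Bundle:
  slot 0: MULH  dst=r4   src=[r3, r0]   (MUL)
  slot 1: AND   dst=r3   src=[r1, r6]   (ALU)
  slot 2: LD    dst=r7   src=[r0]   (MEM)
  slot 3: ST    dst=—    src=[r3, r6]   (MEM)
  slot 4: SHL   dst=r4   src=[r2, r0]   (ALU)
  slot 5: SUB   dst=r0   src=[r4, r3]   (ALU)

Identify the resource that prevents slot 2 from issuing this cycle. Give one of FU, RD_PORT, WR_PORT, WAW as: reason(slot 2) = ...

reason(slot 2) = WR_PORT

  0. MUL→r4 ⇒ go  {3A/0Mu/1Ld/1B | 4r 1w}
  1. ALU→r3 ⇒ go  {2A/0Mu/1Ld/1B | 2r 0w}
  2. MEM→r7 ⇒ no(WR_PORT)  {2A/0Mu/1Ld/1B | 2r 0w}
  3. MEM ⇒ go  {2A/0Mu/0Ld/1B | 0r 0w}
  4. ALU→r4 ⇒ no(RD_PORT)  {2A/0Mu/0Ld/1B | 0r 0w}
  5. ALU→r0 ⇒ no(RD_PORT)  {2A/0Mu/0Ld/1B | 0r 0w}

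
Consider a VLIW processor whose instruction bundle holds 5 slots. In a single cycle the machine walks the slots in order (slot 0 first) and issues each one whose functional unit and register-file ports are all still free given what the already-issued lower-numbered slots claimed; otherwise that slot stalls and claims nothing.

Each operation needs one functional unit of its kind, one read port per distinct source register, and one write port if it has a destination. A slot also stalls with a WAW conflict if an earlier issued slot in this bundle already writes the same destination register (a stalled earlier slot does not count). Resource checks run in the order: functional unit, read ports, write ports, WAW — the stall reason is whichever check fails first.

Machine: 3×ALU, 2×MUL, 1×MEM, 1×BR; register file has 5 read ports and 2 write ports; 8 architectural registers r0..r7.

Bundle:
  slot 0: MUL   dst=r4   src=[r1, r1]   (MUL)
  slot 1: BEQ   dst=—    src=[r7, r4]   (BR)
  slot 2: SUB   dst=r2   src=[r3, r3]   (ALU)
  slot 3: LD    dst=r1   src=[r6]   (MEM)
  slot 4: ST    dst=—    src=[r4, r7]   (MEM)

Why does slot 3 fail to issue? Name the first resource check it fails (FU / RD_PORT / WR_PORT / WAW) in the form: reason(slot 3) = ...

[0] MUL needs rd=1 wr=1: ok; after: ALU=3 MUL=1 MEM=1 BR=1, R=4, W=1
[1] BR needs rd=2 wr=0: ok; after: ALU=3 MUL=1 MEM=1 BR=0, R=2, W=1
[2] ALU needs rd=1 wr=1: ok; after: ALU=2 MUL=1 MEM=1 BR=0, R=1, W=0
[3] MEM needs rd=1 wr=1: WR_PORT; after: ALU=2 MUL=1 MEM=1 BR=0, R=1, W=0
[4] MEM needs rd=2 wr=0: RD_PORT; after: ALU=2 MUL=1 MEM=1 BR=0, R=1, W=0

reason(slot 3) = WR_PORT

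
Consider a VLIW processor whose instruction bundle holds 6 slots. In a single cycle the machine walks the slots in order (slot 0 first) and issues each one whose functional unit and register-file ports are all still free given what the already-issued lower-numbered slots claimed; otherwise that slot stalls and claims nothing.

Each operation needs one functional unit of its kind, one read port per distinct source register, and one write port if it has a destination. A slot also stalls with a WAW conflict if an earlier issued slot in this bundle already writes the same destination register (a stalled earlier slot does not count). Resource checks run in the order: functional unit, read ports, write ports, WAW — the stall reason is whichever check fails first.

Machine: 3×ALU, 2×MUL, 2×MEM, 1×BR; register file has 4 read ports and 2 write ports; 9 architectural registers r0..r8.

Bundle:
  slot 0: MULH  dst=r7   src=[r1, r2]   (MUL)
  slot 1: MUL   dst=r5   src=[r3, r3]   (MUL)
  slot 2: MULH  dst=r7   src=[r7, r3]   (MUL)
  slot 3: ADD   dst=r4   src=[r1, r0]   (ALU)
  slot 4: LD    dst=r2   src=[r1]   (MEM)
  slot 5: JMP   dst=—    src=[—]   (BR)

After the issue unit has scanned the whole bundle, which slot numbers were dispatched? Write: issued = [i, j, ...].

[0] MUL needs rd=2 wr=1: ok; after: ALU=3 MUL=1 MEM=2 BR=1, R=2, W=1
[1] MUL needs rd=1 wr=1: ok; after: ALU=3 MUL=0 MEM=2 BR=1, R=1, W=0
[2] MUL needs rd=2 wr=1: FU; after: ALU=3 MUL=0 MEM=2 BR=1, R=1, W=0
[3] ALU needs rd=2 wr=1: RD_PORT; after: ALU=3 MUL=0 MEM=2 BR=1, R=1, W=0
[4] MEM needs rd=1 wr=1: WR_PORT; after: ALU=3 MUL=0 MEM=2 BR=1, R=1, W=0
[5] BR needs rd=0 wr=0: ok; after: ALU=3 MUL=0 MEM=2 BR=0, R=1, W=0

issued = [0, 1, 5]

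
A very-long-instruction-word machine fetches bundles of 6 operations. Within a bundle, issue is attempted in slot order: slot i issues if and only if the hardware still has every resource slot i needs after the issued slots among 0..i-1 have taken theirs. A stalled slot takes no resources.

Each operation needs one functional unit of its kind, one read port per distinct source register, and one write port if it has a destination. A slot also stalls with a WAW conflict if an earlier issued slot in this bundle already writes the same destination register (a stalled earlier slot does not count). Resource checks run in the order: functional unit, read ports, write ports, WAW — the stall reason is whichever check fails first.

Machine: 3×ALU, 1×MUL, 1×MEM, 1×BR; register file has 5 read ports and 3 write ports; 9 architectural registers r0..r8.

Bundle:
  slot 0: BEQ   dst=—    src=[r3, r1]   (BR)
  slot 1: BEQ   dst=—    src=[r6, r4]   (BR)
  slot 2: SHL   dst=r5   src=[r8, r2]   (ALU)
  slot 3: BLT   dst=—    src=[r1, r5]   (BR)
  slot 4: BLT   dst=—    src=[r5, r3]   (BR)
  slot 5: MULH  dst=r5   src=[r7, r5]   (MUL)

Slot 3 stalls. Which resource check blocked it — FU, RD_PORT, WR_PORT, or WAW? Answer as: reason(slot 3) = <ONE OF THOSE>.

(0) want 1×BR +2rd +0wr — yes → AL3|MU1|ME1|BR0|rd3|wr3
(1) want 1×BR +2rd +0wr — FU → AL3|MU1|ME1|BR0|rd3|wr3
(2) want 1×ALU +2rd +1wr — yes → AL2|MU1|ME1|BR0|rd1|wr2
(3) want 1×BR +2rd +0wr — FU → AL2|MU1|ME1|BR0|rd1|wr2
(4) want 1×BR +2rd +0wr — FU → AL2|MU1|ME1|BR0|rd1|wr2
(5) want 1×MUL +2rd +1wr — RD_PORT → AL2|MU1|ME1|BR0|rd1|wr2

reason(slot 3) = FU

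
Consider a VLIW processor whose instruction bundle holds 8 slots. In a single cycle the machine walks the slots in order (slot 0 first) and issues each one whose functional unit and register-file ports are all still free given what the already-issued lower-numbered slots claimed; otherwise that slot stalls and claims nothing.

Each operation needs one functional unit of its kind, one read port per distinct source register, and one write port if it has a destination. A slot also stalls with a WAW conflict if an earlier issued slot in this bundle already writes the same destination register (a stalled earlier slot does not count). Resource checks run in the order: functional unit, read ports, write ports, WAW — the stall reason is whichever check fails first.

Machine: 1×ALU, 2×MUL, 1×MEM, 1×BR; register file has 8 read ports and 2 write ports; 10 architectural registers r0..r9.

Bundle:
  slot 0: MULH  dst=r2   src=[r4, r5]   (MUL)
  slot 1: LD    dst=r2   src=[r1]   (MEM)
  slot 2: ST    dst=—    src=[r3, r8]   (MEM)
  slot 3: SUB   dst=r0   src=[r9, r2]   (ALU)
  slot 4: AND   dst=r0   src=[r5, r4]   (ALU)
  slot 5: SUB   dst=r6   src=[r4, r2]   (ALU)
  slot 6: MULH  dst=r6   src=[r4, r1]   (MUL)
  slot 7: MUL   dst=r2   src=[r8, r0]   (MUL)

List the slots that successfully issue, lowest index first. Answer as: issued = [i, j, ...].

issued = [0, 2, 3]

[0] MUL needs rd=2 wr=1: ok; after: ALU=1 MUL=1 MEM=1 BR=1, R=6, W=1
[1] MEM needs rd=1 wr=1: WAW; after: ALU=1 MUL=1 MEM=1 BR=1, R=6, W=1
[2] MEM needs rd=2 wr=0: ok; after: ALU=1 MUL=1 MEM=0 BR=1, R=4, W=1
[3] ALU needs rd=2 wr=1: ok; after: ALU=0 MUL=1 MEM=0 BR=1, R=2, W=0
[4] ALU needs rd=2 wr=1: FU; after: ALU=0 MUL=1 MEM=0 BR=1, R=2, W=0
[5] ALU needs rd=2 wr=1: FU; after: ALU=0 MUL=1 MEM=0 BR=1, R=2, W=0
[6] MUL needs rd=2 wr=1: WR_PORT; after: ALU=0 MUL=1 MEM=0 BR=1, R=2, W=0
[7] MUL needs rd=2 wr=1: WR_PORT; after: ALU=0 MUL=1 MEM=0 BR=1, R=2, W=0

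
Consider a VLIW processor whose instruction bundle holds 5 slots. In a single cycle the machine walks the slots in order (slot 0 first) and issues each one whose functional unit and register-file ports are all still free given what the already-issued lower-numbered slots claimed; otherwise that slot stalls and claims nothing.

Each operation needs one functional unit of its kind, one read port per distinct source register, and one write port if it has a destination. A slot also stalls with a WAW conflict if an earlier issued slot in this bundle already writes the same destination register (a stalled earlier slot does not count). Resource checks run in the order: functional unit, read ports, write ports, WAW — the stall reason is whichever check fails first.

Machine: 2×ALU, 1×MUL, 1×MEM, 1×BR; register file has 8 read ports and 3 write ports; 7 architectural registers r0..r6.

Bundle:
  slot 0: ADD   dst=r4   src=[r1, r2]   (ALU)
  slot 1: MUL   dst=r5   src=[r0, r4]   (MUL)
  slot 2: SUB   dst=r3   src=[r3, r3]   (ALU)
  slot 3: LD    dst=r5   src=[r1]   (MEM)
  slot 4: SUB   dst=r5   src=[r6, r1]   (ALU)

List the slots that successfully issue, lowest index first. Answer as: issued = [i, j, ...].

  0. ALU→r4 ⇒ go  {1A/1Mu/1Ld/1B | 6r 2w}
  1. MUL→r5 ⇒ go  {1A/0Mu/1Ld/1B | 4r 1w}
  2. ALU→r3 ⇒ go  {0A/0Mu/1Ld/1B | 3r 0w}
  3. MEM→r5 ⇒ no(WR_PORT)  {0A/0Mu/1Ld/1B | 3r 0w}
  4. ALU→r5 ⇒ no(FU)  {0A/0Mu/1Ld/1B | 3r 0w}

issued = [0, 1, 2]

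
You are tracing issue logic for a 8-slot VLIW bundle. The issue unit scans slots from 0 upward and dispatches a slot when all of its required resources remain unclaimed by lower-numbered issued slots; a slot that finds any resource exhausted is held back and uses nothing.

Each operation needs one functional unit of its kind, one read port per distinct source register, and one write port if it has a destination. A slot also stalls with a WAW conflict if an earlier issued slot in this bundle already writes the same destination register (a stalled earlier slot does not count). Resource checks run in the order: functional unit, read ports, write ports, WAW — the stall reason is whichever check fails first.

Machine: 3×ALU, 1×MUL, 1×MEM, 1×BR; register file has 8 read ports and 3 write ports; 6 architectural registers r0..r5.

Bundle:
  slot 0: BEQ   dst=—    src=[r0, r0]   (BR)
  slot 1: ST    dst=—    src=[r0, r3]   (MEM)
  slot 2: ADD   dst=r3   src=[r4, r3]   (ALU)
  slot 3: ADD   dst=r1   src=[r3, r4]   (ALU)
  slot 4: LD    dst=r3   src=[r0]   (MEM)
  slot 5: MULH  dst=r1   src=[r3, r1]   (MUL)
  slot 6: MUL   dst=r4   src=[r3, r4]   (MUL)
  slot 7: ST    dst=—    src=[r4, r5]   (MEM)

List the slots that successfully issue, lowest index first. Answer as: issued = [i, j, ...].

  0. BR ⇒ go  {3A/1Mu/1Ld/0B | 7r 3w}
  1. MEM ⇒ go  {3A/1Mu/0Ld/0B | 5r 3w}
  2. ALU→r3 ⇒ go  {2A/1Mu/0Ld/0B | 3r 2w}
  3. ALU→r1 ⇒ go  {1A/1Mu/0Ld/0B | 1r 1w}
  4. MEM→r3 ⇒ no(FU)  {1A/1Mu/0Ld/0B | 1r 1w}
  5. MUL→r1 ⇒ no(RD_PORT)  {1A/1Mu/0Ld/0B | 1r 1w}
  6. MUL→r4 ⇒ no(RD_PORT)  {1A/1Mu/0Ld/0B | 1r 1w}
  7. MEM ⇒ no(FU)  {1A/1Mu/0Ld/0B | 1r 1w}

issued = [0, 1, 2, 3]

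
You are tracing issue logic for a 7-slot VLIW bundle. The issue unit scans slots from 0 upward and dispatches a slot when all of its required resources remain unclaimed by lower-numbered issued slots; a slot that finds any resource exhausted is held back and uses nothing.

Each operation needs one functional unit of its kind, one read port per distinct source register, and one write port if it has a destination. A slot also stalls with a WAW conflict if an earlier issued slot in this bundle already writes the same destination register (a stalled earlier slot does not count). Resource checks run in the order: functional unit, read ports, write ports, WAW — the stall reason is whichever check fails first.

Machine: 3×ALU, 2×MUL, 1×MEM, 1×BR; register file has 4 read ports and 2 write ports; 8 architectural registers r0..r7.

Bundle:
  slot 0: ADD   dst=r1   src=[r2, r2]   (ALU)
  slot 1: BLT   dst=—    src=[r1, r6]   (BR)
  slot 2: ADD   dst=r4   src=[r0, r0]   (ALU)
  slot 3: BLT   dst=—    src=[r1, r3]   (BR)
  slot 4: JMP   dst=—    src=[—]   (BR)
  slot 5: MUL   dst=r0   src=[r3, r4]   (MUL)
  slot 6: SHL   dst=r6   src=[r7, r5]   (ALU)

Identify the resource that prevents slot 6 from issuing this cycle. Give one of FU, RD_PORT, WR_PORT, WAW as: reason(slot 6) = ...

(0) want 1×ALU +1rd +1wr — yes → AL2|MU2|ME1|BR1|rd3|wr1
(1) want 1×BR +2rd +0wr — yes → AL2|MU2|ME1|BR0|rd1|wr1
(2) want 1×ALU +1rd +1wr — yes → AL1|MU2|ME1|BR0|rd0|wr0
(3) want 1×BR +2rd +0wr — FU → AL1|MU2|ME1|BR0|rd0|wr0
(4) want 1×BR +0rd +0wr — FU → AL1|MU2|ME1|BR0|rd0|wr0
(5) want 1×MUL +2rd +1wr — RD_PORT → AL1|MU2|ME1|BR0|rd0|wr0
(6) want 1×ALU +2rd +1wr — RD_PORT → AL1|MU2|ME1|BR0|rd0|wr0

reason(slot 6) = RD_PORT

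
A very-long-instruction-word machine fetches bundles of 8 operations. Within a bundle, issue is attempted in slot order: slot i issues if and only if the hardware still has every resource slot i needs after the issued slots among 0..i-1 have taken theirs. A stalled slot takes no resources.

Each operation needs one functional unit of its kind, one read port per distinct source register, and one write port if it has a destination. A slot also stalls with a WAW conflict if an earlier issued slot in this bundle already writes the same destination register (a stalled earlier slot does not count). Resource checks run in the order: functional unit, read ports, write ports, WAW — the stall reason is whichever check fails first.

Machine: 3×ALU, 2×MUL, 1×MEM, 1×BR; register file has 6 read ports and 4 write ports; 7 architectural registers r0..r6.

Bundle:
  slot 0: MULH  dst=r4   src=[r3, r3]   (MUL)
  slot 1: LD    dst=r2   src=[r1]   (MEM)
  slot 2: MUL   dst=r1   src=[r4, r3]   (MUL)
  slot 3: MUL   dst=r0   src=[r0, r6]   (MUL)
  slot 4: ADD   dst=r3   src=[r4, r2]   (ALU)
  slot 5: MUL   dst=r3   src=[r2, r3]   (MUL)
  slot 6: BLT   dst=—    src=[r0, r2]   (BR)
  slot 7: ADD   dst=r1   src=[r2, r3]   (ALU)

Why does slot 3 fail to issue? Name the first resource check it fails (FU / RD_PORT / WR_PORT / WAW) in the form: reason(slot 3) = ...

reason(slot 3) = FU

#0 MUL src=r3,r3 dispatched  <A:3 Mu:1 Ld:1 B:1 rd:5 wr:3>
#1 MEM src=r1 dispatched  <A:3 Mu:1 Ld:0 B:1 rd:4 wr:2>
#2 MUL src=r4,r3 dispatched  <A:3 Mu:0 Ld:0 B:1 rd:2 wr:1>
#3 MUL src=r0,r6 held:FU  <A:3 Mu:0 Ld:0 B:1 rd:2 wr:1>
#4 ALU src=r4,r2 dispatched  <A:2 Mu:0 Ld:0 B:1 rd:0 wr:0>
#5 MUL src=r2,r3 held:FU  <A:2 Mu:0 Ld:0 B:1 rd:0 wr:0>
#6 BR src=r0,r2 held:RD_PORT  <A:2 Mu:0 Ld:0 B:1 rd:0 wr:0>
#7 ALU src=r2,r3 held:RD_PORT  <A:2 Mu:0 Ld:0 B:1 rd:0 wr:0>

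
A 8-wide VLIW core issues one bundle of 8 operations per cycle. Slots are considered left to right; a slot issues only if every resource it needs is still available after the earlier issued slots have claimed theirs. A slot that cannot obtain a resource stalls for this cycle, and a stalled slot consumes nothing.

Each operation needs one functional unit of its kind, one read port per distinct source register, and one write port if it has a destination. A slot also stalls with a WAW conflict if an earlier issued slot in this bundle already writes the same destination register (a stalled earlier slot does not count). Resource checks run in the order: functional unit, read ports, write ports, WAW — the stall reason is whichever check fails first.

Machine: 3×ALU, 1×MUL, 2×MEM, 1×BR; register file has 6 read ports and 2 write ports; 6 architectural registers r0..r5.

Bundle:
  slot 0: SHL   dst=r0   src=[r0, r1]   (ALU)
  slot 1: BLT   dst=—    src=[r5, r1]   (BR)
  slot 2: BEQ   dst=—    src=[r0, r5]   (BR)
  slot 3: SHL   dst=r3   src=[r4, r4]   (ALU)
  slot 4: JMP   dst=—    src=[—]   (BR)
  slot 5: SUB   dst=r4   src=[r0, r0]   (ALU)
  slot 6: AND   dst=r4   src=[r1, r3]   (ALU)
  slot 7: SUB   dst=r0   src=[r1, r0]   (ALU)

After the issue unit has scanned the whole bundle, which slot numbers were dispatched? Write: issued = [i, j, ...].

  0. ALU→r0 ⇒ go  {2A/1Mu/2Ld/1B | 4r 1w}
  1. BR ⇒ go  {2A/1Mu/2Ld/0B | 2r 1w}
  2. BR ⇒ no(FU)  {2A/1Mu/2Ld/0B | 2r 1w}
  3. ALU→r3 ⇒ go  {1A/1Mu/2Ld/0B | 1r 0w}
  4. BR ⇒ no(FU)  {1A/1Mu/2Ld/0B | 1r 0w}
  5. ALU→r4 ⇒ no(WR_PORT)  {1A/1Mu/2Ld/0B | 1r 0w}
  6. ALU→r4 ⇒ no(RD_PORT)  {1A/1Mu/2Ld/0B | 1r 0w}
  7. ALU→r0 ⇒ no(RD_PORT)  {1A/1Mu/2Ld/0B | 1r 0w}

issued = [0, 1, 3]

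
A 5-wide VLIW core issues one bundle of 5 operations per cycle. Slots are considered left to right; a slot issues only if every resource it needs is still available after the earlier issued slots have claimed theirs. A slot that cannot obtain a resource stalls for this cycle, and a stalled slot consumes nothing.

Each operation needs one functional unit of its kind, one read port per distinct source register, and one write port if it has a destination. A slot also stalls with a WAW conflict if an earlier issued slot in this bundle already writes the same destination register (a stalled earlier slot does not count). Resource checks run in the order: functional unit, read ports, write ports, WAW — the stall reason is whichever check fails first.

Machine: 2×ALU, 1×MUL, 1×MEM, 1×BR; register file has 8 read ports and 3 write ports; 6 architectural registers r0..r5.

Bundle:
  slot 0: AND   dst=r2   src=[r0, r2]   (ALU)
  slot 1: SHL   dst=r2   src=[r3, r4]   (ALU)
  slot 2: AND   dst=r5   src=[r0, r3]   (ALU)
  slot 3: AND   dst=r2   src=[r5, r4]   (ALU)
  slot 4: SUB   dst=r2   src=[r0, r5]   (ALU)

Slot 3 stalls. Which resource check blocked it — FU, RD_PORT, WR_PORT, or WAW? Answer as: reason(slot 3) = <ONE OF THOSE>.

reason(slot 3) = FU

[0] ALU needs rd=2 wr=1: ok; after: ALU=1 MUL=1 MEM=1 BR=1, R=6, W=2
[1] ALU needs rd=2 wr=1: WAW; after: ALU=1 MUL=1 MEM=1 BR=1, R=6, W=2
[2] ALU needs rd=2 wr=1: ok; after: ALU=0 MUL=1 MEM=1 BR=1, R=4, W=1
[3] ALU needs rd=2 wr=1: FU; after: ALU=0 MUL=1 MEM=1 BR=1, R=4, W=1
[4] ALU needs rd=2 wr=1: FU; after: ALU=0 MUL=1 MEM=1 BR=1, R=4, W=1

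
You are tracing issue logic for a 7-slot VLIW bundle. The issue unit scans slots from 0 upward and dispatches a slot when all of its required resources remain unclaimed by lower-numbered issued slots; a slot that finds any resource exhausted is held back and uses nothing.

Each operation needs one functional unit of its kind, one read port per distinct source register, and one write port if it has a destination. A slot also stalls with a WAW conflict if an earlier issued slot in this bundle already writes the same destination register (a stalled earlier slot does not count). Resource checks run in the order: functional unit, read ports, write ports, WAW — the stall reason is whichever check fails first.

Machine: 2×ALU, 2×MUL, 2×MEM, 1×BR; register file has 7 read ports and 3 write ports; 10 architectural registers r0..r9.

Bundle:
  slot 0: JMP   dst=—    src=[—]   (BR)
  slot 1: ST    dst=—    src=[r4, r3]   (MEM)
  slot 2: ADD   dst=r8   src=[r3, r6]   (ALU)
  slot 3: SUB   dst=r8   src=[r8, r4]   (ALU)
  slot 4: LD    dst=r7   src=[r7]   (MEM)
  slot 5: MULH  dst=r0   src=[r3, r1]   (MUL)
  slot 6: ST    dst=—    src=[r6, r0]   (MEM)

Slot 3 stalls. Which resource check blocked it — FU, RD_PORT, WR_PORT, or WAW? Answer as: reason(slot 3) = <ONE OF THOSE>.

  0. BR ⇒ go  {2A/2Mu/2Ld/0B | 7r 3w}
  1. MEM ⇒ go  {2A/2Mu/1Ld/0B | 5r 3w}
  2. ALU→r8 ⇒ go  {1A/2Mu/1Ld/0B | 3r 2w}
  3. ALU→r8 ⇒ no(WAW)  {1A/2Mu/1Ld/0B | 3r 2w}
  4. MEM→r7 ⇒ go  {1A/2Mu/0Ld/0B | 2r 1w}
  5. MUL→r0 ⇒ go  {1A/1Mu/0Ld/0B | 0r 0w}
  6. MEM ⇒ no(FU)  {1A/1Mu/0Ld/0B | 0r 0w}

reason(slot 3) = WAW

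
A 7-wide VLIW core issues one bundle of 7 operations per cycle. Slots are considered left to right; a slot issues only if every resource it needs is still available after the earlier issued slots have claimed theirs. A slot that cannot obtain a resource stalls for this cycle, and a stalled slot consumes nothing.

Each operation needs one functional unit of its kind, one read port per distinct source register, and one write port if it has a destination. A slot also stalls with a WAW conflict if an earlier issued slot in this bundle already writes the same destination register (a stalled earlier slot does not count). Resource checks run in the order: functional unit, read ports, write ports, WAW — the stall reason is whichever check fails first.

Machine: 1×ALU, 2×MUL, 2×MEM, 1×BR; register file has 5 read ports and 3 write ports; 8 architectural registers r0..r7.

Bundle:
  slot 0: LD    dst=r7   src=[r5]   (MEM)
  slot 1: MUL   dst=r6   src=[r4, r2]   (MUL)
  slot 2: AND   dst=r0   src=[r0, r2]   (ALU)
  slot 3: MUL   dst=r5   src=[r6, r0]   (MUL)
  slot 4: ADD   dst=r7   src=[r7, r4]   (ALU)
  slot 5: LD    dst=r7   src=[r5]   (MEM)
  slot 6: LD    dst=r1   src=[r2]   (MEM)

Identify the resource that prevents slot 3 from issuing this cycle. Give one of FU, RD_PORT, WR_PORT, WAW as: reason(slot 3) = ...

  0. MEM→r7 ⇒ go  {1A/2Mu/1Ld/1B | 4r 2w}
  1. MUL→r6 ⇒ go  {1A/1Mu/1Ld/1B | 2r 1w}
  2. ALU→r0 ⇒ go  {0A/1Mu/1Ld/1B | 0r 0w}
  3. MUL→r5 ⇒ no(RD_PORT)  {0A/1Mu/1Ld/1B | 0r 0w}
  4. ALU→r7 ⇒ no(FU)  {0A/1Mu/1Ld/1B | 0r 0w}
  5. MEM→r7 ⇒ no(RD_PORT)  {0A/1Mu/1Ld/1B | 0r 0w}
  6. MEM→r1 ⇒ no(RD_PORT)  {0A/1Mu/1Ld/1B | 0r 0w}

reason(slot 3) = RD_PORT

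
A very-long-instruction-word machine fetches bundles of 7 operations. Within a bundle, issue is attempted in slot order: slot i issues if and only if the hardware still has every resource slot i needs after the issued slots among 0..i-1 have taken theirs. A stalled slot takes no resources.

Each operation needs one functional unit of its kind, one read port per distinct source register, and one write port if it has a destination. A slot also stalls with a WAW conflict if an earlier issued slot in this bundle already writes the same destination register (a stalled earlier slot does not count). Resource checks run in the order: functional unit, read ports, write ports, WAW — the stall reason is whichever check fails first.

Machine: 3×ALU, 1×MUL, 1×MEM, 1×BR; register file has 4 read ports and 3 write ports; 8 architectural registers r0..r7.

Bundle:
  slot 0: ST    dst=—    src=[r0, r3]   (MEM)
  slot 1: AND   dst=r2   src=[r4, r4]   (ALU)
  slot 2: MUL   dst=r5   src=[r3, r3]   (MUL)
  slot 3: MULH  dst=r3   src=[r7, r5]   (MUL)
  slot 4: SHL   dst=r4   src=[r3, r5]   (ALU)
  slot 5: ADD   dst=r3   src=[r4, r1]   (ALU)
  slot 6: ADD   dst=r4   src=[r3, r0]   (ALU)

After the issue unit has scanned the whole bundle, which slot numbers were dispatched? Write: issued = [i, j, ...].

issued = [0, 1, 2]

slot 0 (MEM): ISSUE — free A3,Mu1,Ld0,B1 rp2 wp3
slot 1 (ALU): ISSUE — free A2,Mu1,Ld0,B1 rp1 wp2
slot 2 (MUL): ISSUE — free A2,Mu0,Ld0,B1 rp0 wp1
slot 3 (MUL): stall FU — free A2,Mu0,Ld0,B1 rp0 wp1
slot 4 (ALU): stall RD_PORT — free A2,Mu0,Ld0,B1 rp0 wp1
slot 5 (ALU): stall RD_PORT — free A2,Mu0,Ld0,B1 rp0 wp1
slot 6 (ALU): stall RD_PORT — free A2,Mu0,Ld0,B1 rp0 wp1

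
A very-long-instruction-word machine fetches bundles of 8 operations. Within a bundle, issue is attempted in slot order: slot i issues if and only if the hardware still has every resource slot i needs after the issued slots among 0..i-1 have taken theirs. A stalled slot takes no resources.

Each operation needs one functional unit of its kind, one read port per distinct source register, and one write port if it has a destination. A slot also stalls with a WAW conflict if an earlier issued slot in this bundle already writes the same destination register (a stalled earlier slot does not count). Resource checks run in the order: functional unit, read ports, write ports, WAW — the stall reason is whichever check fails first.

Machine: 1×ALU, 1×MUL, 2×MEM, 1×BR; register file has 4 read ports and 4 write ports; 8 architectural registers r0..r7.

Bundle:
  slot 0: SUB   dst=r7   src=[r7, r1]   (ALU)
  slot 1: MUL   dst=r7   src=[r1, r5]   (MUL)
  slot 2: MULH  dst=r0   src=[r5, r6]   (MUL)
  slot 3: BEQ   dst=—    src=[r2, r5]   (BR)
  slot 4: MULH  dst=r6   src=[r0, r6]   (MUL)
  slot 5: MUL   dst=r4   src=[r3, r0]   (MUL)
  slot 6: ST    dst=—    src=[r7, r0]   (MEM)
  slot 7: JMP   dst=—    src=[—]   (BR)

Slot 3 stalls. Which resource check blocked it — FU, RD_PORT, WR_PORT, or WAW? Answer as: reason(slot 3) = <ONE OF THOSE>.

reason(slot 3) = RD_PORT

slot 0 (ALU): ISSUE — free A0,Mu1,Ld2,B1 rp2 wp3
slot 1 (MUL): stall WAW — free A0,Mu1,Ld2,B1 rp2 wp3
slot 2 (MUL): ISSUE — free A0,Mu0,Ld2,B1 rp0 wp2
slot 3 (BR): stall RD_PORT — free A0,Mu0,Ld2,B1 rp0 wp2
slot 4 (MUL): stall FU — free A0,Mu0,Ld2,B1 rp0 wp2
slot 5 (MUL): stall FU — free A0,Mu0,Ld2,B1 rp0 wp2
slot 6 (MEM): stall RD_PORT — free A0,Mu0,Ld2,B1 rp0 wp2
slot 7 (BR): ISSUE — free A0,Mu0,Ld2,B0 rp0 wp2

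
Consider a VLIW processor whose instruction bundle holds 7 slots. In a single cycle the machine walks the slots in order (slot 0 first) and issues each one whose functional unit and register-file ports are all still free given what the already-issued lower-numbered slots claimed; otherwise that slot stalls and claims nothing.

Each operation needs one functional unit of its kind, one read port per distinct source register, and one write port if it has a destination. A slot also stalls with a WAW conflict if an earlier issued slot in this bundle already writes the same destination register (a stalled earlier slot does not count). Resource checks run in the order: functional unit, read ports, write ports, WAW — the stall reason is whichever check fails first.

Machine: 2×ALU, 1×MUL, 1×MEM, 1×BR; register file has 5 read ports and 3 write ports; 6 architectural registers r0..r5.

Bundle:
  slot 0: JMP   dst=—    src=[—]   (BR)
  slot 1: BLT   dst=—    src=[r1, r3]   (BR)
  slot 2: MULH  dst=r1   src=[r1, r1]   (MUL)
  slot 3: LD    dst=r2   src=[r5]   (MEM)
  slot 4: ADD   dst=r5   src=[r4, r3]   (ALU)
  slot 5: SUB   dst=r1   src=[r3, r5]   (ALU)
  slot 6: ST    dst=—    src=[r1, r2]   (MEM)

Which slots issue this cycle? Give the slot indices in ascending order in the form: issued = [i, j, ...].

slot 0 (BR): ISSUE — free A2,Mu1,Ld1,B0 rp5 wp3
slot 1 (BR): stall FU — free A2,Mu1,Ld1,B0 rp5 wp3
slot 2 (MUL): ISSUE — free A2,Mu0,Ld1,B0 rp4 wp2
slot 3 (MEM): ISSUE — free A2,Mu0,Ld0,B0 rp3 wp1
slot 4 (ALU): ISSUE — free A1,Mu0,Ld0,B0 rp1 wp0
slot 5 (ALU): stall RD_PORT — free A1,Mu0,Ld0,B0 rp1 wp0
slot 6 (MEM): stall FU — free A1,Mu0,Ld0,B0 rp1 wp0

issued = [0, 2, 3, 4]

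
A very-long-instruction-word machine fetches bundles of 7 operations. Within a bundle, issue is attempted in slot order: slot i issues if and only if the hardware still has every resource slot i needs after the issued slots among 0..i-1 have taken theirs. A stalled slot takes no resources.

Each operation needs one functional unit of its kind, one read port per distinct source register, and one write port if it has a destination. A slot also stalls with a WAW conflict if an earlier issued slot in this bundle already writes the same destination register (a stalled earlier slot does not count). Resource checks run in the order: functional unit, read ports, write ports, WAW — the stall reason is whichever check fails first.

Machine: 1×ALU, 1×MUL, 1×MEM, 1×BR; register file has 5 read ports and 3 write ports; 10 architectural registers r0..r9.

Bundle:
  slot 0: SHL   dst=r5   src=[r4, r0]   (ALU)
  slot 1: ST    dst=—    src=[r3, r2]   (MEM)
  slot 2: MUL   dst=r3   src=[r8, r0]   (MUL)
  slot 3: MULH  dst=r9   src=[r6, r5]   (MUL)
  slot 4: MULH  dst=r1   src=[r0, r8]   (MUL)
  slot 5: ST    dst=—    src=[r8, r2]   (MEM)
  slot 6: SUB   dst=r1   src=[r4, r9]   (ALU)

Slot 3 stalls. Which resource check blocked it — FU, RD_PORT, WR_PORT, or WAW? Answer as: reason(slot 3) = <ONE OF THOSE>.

  0. ALU→r5 ⇒ go  {0A/1Mu/1Ld/1B | 3r 2w}
  1. MEM ⇒ go  {0A/1Mu/0Ld/1B | 1r 2w}
  2. MUL→r3 ⇒ no(RD_PORT)  {0A/1Mu/0Ld/1B | 1r 2w}
  3. MUL→r9 ⇒ no(RD_PORT)  {0A/1Mu/0Ld/1B | 1r 2w}
  4. MUL→r1 ⇒ no(RD_PORT)  {0A/1Mu/0Ld/1B | 1r 2w}
  5. MEM ⇒ no(FU)  {0A/1Mu/0Ld/1B | 1r 2w}
  6. ALU→r1 ⇒ no(FU)  {0A/1Mu/0Ld/1B | 1r 2w}

reason(slot 3) = RD_PORT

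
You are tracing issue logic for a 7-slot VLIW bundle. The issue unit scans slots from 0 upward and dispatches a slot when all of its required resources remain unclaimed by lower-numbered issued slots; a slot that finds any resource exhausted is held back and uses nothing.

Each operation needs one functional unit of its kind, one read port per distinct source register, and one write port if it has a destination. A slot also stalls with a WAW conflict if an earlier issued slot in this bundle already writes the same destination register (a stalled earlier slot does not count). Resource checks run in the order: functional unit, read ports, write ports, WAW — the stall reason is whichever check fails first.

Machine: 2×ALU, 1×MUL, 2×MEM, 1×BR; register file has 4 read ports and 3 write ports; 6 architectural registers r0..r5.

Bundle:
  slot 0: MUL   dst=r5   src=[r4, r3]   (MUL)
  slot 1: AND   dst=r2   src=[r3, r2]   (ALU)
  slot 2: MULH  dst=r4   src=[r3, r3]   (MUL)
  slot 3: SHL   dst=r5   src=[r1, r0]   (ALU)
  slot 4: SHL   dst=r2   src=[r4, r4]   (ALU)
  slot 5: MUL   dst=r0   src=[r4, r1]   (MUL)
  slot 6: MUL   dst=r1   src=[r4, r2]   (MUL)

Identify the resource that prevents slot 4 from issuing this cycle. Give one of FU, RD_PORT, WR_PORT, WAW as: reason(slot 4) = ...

reason(slot 4) = RD_PORT

#0 MUL src=r4,r3 dispatched  <A:2 Mu:0 Ld:2 B:1 rd:2 wr:2>
#1 ALU src=r3,r2 dispatched  <A:1 Mu:0 Ld:2 B:1 rd:0 wr:1>
#2 MUL src=r3,r3 held:FU  <A:1 Mu:0 Ld:2 B:1 rd:0 wr:1>
#3 ALU src=r1,r0 held:RD_PORT  <A:1 Mu:0 Ld:2 B:1 rd:0 wr:1>
#4 ALU src=r4,r4 held:RD_PORT  <A:1 Mu:0 Ld:2 B:1 rd:0 wr:1>
#5 MUL src=r4,r1 held:FU  <A:1 Mu:0 Ld:2 B:1 rd:0 wr:1>
#6 MUL src=r4,r2 held:FU  <A:1 Mu:0 Ld:2 B:1 rd:0 wr:1>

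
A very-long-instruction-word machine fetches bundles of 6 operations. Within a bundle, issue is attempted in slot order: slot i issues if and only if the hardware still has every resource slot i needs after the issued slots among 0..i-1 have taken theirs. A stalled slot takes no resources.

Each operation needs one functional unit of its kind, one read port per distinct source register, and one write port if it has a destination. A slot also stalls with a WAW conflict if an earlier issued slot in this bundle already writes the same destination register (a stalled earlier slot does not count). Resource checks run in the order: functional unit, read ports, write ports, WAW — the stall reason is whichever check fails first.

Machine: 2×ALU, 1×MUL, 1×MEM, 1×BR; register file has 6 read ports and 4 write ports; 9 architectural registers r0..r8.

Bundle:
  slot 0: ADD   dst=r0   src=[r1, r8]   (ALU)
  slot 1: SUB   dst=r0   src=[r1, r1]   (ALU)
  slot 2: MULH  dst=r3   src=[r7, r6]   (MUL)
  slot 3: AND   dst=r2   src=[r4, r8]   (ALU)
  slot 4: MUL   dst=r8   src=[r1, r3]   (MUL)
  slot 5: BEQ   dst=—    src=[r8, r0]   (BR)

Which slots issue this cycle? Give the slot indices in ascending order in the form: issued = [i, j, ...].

issued = [0, 2, 3]

(0) want 1×ALU +2rd +1wr — yes → AL1|MU1|ME1|BR1|rd4|wr3
(1) want 1×ALU +1rd +1wr — WAW → AL1|MU1|ME1|BR1|rd4|wr3
(2) want 1×MUL +2rd +1wr — yes → AL1|MU0|ME1|BR1|rd2|wr2
(3) want 1×ALU +2rd +1wr — yes → AL0|MU0|ME1|BR1|rd0|wr1
(4) want 1×MUL +2rd +1wr — FU → AL0|MU0|ME1|BR1|rd0|wr1
(5) want 1×BR +2rd +0wr — RD_PORT → AL0|MU0|ME1|BR1|rd0|wr1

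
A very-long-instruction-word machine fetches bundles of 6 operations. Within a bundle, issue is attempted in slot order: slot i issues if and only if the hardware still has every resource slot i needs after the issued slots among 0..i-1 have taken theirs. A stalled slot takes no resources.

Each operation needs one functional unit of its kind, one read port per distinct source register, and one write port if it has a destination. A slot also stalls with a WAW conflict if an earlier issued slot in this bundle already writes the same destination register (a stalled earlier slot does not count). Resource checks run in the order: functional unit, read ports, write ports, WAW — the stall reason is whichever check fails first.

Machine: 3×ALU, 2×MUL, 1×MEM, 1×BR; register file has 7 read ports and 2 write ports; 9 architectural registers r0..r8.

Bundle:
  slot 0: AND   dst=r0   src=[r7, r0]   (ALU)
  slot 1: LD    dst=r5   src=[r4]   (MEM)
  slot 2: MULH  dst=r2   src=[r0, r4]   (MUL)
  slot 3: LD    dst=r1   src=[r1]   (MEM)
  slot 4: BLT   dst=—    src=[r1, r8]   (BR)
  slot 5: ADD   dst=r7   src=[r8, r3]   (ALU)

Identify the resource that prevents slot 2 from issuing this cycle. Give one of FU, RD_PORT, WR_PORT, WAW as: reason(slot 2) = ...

[0] ALU needs rd=2 wr=1: ok; after: ALU=2 MUL=2 MEM=1 BR=1, R=5, W=1
[1] MEM needs rd=1 wr=1: ok; after: ALU=2 MUL=2 MEM=0 BR=1, R=4, W=0
[2] MUL needs rd=2 wr=1: WR_PORT; after: ALU=2 MUL=2 MEM=0 BR=1, R=4, W=0
[3] MEM needs rd=1 wr=1: FU; after: ALU=2 MUL=2 MEM=0 BR=1, R=4, W=0
[4] BR needs rd=2 wr=0: ok; after: ALU=2 MUL=2 MEM=0 BR=0, R=2, W=0
[5] ALU needs rd=2 wr=1: WR_PORT; after: ALU=2 MUL=2 MEM=0 BR=0, R=2, W=0

reason(slot 2) = WR_PORT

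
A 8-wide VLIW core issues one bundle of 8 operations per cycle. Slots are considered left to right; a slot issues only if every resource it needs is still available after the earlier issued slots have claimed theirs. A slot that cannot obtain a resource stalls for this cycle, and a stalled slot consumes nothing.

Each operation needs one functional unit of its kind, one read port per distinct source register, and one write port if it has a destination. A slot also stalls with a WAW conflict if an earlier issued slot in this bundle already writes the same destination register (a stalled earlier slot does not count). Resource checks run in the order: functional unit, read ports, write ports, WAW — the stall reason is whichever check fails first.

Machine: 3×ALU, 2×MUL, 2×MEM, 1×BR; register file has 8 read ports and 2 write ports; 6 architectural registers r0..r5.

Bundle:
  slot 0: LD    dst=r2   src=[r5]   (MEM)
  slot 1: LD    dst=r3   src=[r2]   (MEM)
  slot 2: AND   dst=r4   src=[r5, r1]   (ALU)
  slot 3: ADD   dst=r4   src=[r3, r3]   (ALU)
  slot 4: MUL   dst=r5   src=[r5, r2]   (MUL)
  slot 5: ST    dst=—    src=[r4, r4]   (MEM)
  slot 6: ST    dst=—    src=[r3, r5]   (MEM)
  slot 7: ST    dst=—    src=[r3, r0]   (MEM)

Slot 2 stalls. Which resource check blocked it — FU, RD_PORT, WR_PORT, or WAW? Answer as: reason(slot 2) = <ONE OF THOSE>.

(0) want 1×MEM +1rd +1wr — yes → AL3|MU2|ME1|BR1|rd7|wr1
(1) want 1×MEM +1rd +1wr — yes → AL3|MU2|ME0|BR1|rd6|wr0
(2) want 1×ALU +2rd +1wr — WR_PORT → AL3|MU2|ME0|BR1|rd6|wr0
(3) want 1×ALU +1rd +1wr — WR_PORT → AL3|MU2|ME0|BR1|rd6|wr0
(4) want 1×MUL +2rd +1wr — WR_PORT → AL3|MU2|ME0|BR1|rd6|wr0
(5) want 1×MEM +1rd +0wr — FU → AL3|MU2|ME0|BR1|rd6|wr0
(6) want 1×MEM +2rd +0wr — FU → AL3|MU2|ME0|BR1|rd6|wr0
(7) want 1×MEM +2rd +0wr — FU → AL3|MU2|ME0|BR1|rd6|wr0

reason(slot 2) = WR_PORT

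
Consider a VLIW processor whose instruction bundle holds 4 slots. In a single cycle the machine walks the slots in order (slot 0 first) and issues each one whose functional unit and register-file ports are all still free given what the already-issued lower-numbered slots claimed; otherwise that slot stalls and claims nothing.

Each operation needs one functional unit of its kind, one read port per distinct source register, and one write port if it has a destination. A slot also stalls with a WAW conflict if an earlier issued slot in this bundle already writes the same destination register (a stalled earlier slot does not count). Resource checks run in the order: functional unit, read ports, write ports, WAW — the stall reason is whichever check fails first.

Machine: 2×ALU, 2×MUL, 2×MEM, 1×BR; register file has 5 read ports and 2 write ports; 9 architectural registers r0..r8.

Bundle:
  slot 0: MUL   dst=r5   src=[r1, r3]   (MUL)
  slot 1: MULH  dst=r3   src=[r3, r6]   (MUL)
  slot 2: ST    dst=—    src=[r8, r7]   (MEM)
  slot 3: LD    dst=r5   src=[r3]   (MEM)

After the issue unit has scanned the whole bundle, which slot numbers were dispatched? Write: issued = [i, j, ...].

issued = [0, 1]

(0) want 1×MUL +2rd +1wr — yes → AL2|MU1|ME2|BR1|rd3|wr1
(1) want 1×MUL +2rd +1wr — yes → AL2|MU0|ME2|BR1|rd1|wr0
(2) want 1×MEM +2rd +0wr — RD_PORT → AL2|MU0|ME2|BR1|rd1|wr0
(3) want 1×MEM +1rd +1wr — WR_PORT → AL2|MU0|ME2|BR1|rd1|wr0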